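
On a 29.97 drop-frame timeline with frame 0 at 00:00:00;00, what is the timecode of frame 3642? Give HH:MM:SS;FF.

00:02:01;16

Each 10-minute DF block holds 10 × 60 × 30 − 9 × 2 = 17982 frames. 3642 ÷ 17982 → 0 full blocks, remainder 3642.
Within the partial block the first minute is 1800 frames and each further minute 1798, so 2 further minute boundaries passed. Total skipped labels = 18 × 0 + 2 × 2 = 4.
Non-drop label index = 3642 + 4 = 3646; at 30 labels/s that is 00:02:01:16, i.e. DF 00:02:01;16.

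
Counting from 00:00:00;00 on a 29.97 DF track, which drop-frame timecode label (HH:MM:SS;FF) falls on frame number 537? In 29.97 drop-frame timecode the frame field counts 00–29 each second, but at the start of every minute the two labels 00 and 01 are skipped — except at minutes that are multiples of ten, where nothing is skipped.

Ten DF minutes hold 17982 frames, so frame 537 lies in block 0 (frames 0–17981) with 537 frames into that block.
The block's first minute is 1800 frames and the rest 1798 each; 537 frames reaches minute 0, so 0 × 18 + 0 × 2 = 0 labels have been skipped so far.
Adding those back, label number 537 + 0 = 537 at 30 labels/s is 17 s + 27 f = 0 h 0 min 17 s frame 27, i.e. 00:00:17;27.

00:00:17;27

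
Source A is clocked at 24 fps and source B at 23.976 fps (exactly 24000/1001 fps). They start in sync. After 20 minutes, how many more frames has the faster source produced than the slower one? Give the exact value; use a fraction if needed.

20 min = 1200 s.
A emits 24 × 1200 = 28800 frames; B emits 24000/1001 × 1200 = 28800000/1001.
Difference = 28800/1001 frames (≈ 28.7712); B is behind A.

28800/1001 frames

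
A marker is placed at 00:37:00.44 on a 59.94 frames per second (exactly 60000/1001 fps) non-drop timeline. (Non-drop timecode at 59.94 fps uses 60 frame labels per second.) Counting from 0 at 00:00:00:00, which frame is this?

frame 133244

Total seconds to the label: (0 × 3600 + 37 × 60 + 0) = 2220.
Frame index = 2220 × 60 + 44 = 133244.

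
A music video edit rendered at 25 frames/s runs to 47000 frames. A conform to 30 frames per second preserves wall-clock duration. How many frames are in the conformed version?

56400 frames

Target frames = source frames × (target rate / source rate) = 47000 × (30)/(25) = 47000 × 6/5 = 56400.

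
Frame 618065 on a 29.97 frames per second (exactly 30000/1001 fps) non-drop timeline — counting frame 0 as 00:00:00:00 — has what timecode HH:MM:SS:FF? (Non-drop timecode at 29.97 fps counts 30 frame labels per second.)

05:43:22:05

618065 ÷ 30 = 20602 full seconds, remainder 5 frames.
20602 s = 5 h 43 min 22 s.
Timecode: 05:43:22:05.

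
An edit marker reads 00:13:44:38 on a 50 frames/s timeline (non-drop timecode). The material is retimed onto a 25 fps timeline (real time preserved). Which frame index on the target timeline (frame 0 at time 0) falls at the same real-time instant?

frame 20619

Source frame index: (0×3600 + 13×60 + 44) × 50 + 38 = 41238.
Real time: 41238 / (50) = 20619/25 s.
Target frame: (20619/25) × (25) = 20619.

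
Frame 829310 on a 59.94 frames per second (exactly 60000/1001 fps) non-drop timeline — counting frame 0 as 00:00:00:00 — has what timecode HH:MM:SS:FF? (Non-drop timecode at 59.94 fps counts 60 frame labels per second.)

829310 ÷ 60 = 13821 full seconds, remainder 50 frames.
13821 s = 3 h 50 min 21 s.
Timecode: 03:50:21:50.

03:50:21:50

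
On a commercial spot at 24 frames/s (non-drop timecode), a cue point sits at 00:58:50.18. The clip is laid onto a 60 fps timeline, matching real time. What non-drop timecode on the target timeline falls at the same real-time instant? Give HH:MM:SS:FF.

Source frame index: (0×3600 + 58×60 + 50) × 24 + 18 = 84738.
Real time: 84738 / (24) = 14123/4 s.
Target frame: (14123/4) × (60) = 211845.
At 60 labels/s: frame 211845 → 00:58:50:45.

00:58:50:45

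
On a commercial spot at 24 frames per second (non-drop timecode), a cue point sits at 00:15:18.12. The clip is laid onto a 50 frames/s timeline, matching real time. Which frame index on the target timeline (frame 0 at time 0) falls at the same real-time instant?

frame 45925

Source frame index: (0×3600 + 15×60 + 18) × 24 + 12 = 22044.
Real time: 22044 / (24) = 1837/2 s.
Target frame: (1837/2) × (50) = 45925.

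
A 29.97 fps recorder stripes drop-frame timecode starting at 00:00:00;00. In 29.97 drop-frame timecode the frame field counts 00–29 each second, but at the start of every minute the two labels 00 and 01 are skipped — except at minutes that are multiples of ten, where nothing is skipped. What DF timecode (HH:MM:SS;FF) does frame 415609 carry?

Each 10-minute DF block holds 10 × 60 × 30 − 9 × 2 = 17982 frames. 415609 ÷ 17982 → 23 full blocks, remainder 2023.
Within the partial block the first minute is 1800 frames and each further minute 1798, so 1 further minute boundary passed. Total skipped labels = 18 × 23 + 2 × 1 = 416.
Non-drop label index = 415609 + 416 = 416025; at 30 labels/s that is 03:51:07:15, i.e. DF 03:51:07;15.

03:51:07;15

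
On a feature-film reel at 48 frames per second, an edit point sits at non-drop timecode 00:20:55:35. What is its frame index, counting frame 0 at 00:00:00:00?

frame 60275

Total seconds to the label: (0 × 3600 + 20 × 60 + 55) = 1255.
Frame index = 1255 × 48 + 35 = 60275.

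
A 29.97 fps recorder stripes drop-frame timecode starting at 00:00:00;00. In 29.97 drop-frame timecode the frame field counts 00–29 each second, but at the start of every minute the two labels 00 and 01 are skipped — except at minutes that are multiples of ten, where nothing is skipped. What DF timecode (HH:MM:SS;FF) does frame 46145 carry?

Ten DF minutes hold 17982 frames, so frame 46145 lies in block 2 (frames 35964–53945) with 10181 frames into that block.
The block's first minute is 1800 frames and the rest 1798 each; 10181 frames reaches minute 5, so 2 × 18 + 5 × 2 = 46 labels have been skipped so far.
Adding those back, label number 46145 + 46 = 46191 at 30 labels/s is 1539 s + 21 f = 0 h 25 min 39 s frame 21, i.e. 00:25:39;21.

00:25:39;21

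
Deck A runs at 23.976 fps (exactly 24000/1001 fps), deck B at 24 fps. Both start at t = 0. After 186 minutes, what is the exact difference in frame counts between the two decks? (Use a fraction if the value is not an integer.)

267840/1001 frames

186 min = 11160 s.
A emits 24000/1001 × 11160 = 267840000/1001 frames; B emits 24 × 11160 = 267840.
Difference = 267840/1001 frames (≈ 267.5724); B is ahead of A.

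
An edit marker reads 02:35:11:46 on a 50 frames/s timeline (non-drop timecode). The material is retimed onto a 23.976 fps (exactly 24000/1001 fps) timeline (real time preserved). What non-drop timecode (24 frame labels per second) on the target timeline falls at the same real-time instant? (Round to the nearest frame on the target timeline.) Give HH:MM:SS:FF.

Source frame index: (2×3600 + 35×60 + 11) × 50 + 46 = 465596.
Real time: 465596 / (50) = 232798/25 s.
Target frame: (232798/25) × (24000/1001) = 223486080/1001 ≈ 223262.817 → 223263.
At 24 labels/s: frame 223263 → 02:35:02:15.

02:35:02:15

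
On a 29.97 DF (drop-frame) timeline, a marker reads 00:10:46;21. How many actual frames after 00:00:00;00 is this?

19383

As if non-drop at 30 labels/s: (0 × 3600 + 10 × 60 + 46) × 30 + 21 = 19401.
Minute boundaries passed: 10; those not divisible by 10: 10 − 1 = 9; dropped labels = 2 × 9 = 18.
Actual frame index = 19401 − 18 = 19383.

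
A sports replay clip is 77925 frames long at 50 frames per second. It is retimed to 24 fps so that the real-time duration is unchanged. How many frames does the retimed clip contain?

Target frames = source frames × (target rate / source rate) = 77925 × (24)/(50) = 77925 × 12/25 = 37404.

37404 frames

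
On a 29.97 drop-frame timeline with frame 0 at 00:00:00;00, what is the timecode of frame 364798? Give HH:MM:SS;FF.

Ten DF minutes hold 17982 frames, so frame 364798 lies in block 20 (frames 359640–377621) with 5158 frames into that block.
The block's first minute is 1800 frames and the rest 1798 each; 5158 frames reaches minute 2, so 20 × 18 + 2 × 2 = 364 labels have been skipped so far.
Adding those back, label number 364798 + 364 = 365162 at 30 labels/s is 12172 s + 2 f = 3 h 22 min 52 s frame 2, i.e. 03:22:52;02.

03:22:52;02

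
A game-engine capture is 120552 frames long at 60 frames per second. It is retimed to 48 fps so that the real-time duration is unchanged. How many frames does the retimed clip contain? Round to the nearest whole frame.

Frames at target rate = 120552 × (48) / (60) = 482208/5 ≈ 96441.600.
Nearest whole frame: 96442.

96442 frames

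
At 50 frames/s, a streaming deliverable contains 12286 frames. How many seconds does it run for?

245.72 seconds

Running time = 12286 / (50) = 245.72 s.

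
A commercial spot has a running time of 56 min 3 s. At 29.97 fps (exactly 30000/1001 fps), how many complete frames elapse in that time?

56 min 3 s = 3363 s.
Frames = 3363 × 30000/1001 = 100890000/1001 ≈ 100789.2108.
Complete frames: 100789.

100789 frames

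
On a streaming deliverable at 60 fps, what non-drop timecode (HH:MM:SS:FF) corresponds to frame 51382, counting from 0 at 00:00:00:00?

51382 ÷ 60 = 856 full seconds, remainder 22 frames.
856 s = 0 h 14 min 16 s.
Timecode: 00:14:16:22.

00:14:16:22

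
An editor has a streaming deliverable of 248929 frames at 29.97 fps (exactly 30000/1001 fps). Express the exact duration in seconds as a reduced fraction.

Running time = 248929 ÷ (30000/1001) = 248929 × 1001/30000 = 249177929/30000 s.

249177929/30000 seconds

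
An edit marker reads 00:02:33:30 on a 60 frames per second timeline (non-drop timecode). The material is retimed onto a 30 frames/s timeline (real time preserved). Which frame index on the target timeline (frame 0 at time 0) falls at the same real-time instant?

Source frame index: (0×3600 + 2×60 + 33) × 60 + 30 = 9210.
Real time: 9210 / (60) = 307/2 s.
Target frame: (307/2) × (30) = 4605.

frame 4605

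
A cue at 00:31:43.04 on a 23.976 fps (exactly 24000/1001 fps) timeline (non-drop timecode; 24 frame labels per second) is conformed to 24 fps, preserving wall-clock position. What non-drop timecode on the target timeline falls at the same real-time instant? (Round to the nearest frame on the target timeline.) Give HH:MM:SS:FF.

00:31:45:02

Source frame index: (0×3600 + 31×60 + 43) × 24 + 4 = 45676.
Real time: 45676 / (24000/1001) = 11430419/6000 s.
Target frame: (11430419/6000) × (24) = 11430419/250 ≈ 45721.676 → 45722.
At 24 labels/s: frame 45722 → 00:31:45:02.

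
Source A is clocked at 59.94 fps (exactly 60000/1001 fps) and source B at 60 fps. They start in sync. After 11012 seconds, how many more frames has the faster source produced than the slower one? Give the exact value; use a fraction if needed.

660720/1001 frames

A emits 60000/1001 × 11012 = 660720000/1001 frames; B emits 60 × 11012 = 660720.
Difference = 660720/1001 frames (≈ 660.0599); B is ahead of A.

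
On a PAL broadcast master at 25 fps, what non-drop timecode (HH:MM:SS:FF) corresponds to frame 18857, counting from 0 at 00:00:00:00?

18857 ÷ 25 = 754 full seconds, remainder 7 frames.
754 s = 0 h 12 min 34 s.
Timecode: 00:12:34:07.

00:12:34:07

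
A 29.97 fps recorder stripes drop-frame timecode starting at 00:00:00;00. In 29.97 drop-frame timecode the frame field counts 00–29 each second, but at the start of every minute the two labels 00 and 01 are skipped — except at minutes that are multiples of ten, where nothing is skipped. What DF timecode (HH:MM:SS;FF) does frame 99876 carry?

00:55:32;16

Ten DF minutes hold 17982 frames, so frame 99876 lies in block 5 (frames 89910–107891) with 9966 frames into that block.
The block's first minute is 1800 frames and the rest 1798 each; 9966 frames reaches minute 5, so 5 × 18 + 5 × 2 = 100 labels have been skipped so far.
Adding those back, label number 99876 + 100 = 99976 at 30 labels/s is 3332 s + 16 f = 0 h 55 min 32 s frame 16, i.e. 00:55:32;16.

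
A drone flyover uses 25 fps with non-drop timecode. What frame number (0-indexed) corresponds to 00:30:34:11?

Total seconds to the label: (0 × 3600 + 30 × 60 + 34) = 1834.
Frame index = 1834 × 25 + 11 = 45861.

frame 45861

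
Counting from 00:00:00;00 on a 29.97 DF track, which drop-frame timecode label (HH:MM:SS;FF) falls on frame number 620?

00:00:20;20

Ten DF minutes hold 17982 frames, so frame 620 lies in block 0 (frames 0–17981) with 620 frames into that block.
The block's first minute is 1800 frames and the rest 1798 each; 620 frames reaches minute 0, so 0 × 18 + 0 × 2 = 0 labels have been skipped so far.
Adding those back, label number 620 + 0 = 620 at 30 labels/s is 20 s + 20 f = 0 h 0 min 20 s frame 20, i.e. 00:00:20;20.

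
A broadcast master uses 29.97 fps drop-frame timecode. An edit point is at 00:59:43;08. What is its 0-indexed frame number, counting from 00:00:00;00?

107390

As if non-drop at 30 labels/s: (0 × 3600 + 59 × 60 + 43) × 30 + 8 = 107498.
Minute boundaries passed: 59; those not divisible by 10: 59 − 5 = 54; dropped labels = 2 × 54 = 108.
Actual frame index = 107498 − 108 = 107390.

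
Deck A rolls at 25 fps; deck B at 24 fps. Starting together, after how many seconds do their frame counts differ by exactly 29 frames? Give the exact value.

29 seconds

The gap grows by |24 − 25| = 1 frame per second.
Time for a 29-frame gap: 29 ÷ (1) = 29 s.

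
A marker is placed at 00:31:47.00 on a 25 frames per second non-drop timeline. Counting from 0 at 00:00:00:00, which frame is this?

Total seconds to the label: (0 × 3600 + 31 × 60 + 47) = 1907.
Frame index = 1907 × 25 + 0 = 47675.

47675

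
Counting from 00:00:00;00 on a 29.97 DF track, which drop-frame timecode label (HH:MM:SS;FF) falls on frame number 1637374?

Each 10-minute DF block holds 10 × 60 × 30 − 9 × 2 = 17982 frames. 1637374 ÷ 17982 → 91 full blocks, remainder 1012.
Within the partial block the first minute is 1800 frames and each further minute 1798, so 0 further minute boundaries passed. Total skipped labels = 18 × 91 + 2 × 0 = 1638.
Non-drop label index = 1637374 + 1638 = 1639012; at 30 labels/s that is 15:10:33:22, i.e. DF 15:10:33;22.

15:10:33;22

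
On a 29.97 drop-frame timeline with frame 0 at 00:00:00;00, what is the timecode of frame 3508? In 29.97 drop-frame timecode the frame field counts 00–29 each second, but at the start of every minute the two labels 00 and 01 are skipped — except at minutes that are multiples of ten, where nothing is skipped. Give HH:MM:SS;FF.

00:01:57;00

Each 10-minute DF block holds 10 × 60 × 30 − 9 × 2 = 17982 frames. 3508 ÷ 17982 → 0 full blocks, remainder 3508.
Within the partial block the first minute is 1800 frames and each further minute 1798, so 1 further minute boundary passed. Total skipped labels = 18 × 0 + 2 × 1 = 2.
Non-drop label index = 3508 + 2 = 3510; at 30 labels/s that is 00:01:57:00, i.e. DF 00:01:57;00.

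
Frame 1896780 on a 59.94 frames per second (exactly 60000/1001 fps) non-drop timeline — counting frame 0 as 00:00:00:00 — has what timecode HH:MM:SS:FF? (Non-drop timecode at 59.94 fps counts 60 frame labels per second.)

08:46:53:00

1896780 ÷ 60 = 31613 full seconds, remainder 0 frames.
31613 s = 8 h 46 min 53 s.
Timecode: 08:46:53:00.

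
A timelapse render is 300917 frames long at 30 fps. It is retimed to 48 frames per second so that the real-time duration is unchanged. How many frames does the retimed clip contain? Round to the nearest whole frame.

Frames at target rate = 300917 × (48) / (30) = 2407336/5 ≈ 481467.200.
Nearest whole frame: 481467.

481467 frames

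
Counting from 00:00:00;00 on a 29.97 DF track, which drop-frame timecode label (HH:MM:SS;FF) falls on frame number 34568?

Each 10-minute DF block holds 10 × 60 × 30 − 9 × 2 = 17982 frames. 34568 ÷ 17982 → 1 full block, remainder 16586.
Within the partial block the first minute is 1800 frames and each further minute 1798, so 9 further minute boundaries passed. Total skipped labels = 18 × 1 + 2 × 9 = 36.
Non-drop label index = 34568 + 36 = 34604; at 30 labels/s that is 00:19:13:14, i.e. DF 00:19:13;14.

00:19:13;14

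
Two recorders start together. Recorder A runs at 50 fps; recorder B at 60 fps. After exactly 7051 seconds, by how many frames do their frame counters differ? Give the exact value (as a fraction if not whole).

70510 frames

A emits 50 × 7051 = 352550 frames; B emits 60 × 7051 = 423060.
Difference = 70510 frames; B is ahead of A.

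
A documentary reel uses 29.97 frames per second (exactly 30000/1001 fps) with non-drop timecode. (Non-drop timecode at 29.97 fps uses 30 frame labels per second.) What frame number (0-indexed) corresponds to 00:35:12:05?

Total seconds to the label: (0 × 3600 + 35 × 60 + 12) = 2112.
Frame index = 2112 × 30 + 5 = 63365.

frame 63365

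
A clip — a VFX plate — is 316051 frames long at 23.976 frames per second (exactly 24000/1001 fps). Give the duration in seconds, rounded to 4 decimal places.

Running time = 316051 × 1001/24000 = 316367051/24000 s ≈ 13181.9605 s.

13181.9605 seconds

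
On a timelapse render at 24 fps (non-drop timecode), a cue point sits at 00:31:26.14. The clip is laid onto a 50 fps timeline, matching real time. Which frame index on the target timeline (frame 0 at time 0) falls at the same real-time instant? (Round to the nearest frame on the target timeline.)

frame 94329

Source frame index: (0×3600 + 31×60 + 26) × 24 + 14 = 45278.
Real time: 45278 / (24) = 22639/12 s.
Target frame: (22639/12) × (50) = 565975/6 ≈ 94329.167 → 94329.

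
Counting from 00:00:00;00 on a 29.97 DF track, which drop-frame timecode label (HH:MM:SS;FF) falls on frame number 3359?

00:01:52;01

Ten DF minutes hold 17982 frames, so frame 3359 lies in block 0 (frames 0–17981) with 3359 frames into that block.
The block's first minute is 1800 frames and the rest 1798 each; 3359 frames reaches minute 1, so 0 × 18 + 1 × 2 = 2 labels have been skipped so far.
Adding those back, label number 3359 + 2 = 3361 at 30 labels/s is 112 s + 1 f = 0 h 1 min 52 s frame 1, i.e. 00:01:52;01.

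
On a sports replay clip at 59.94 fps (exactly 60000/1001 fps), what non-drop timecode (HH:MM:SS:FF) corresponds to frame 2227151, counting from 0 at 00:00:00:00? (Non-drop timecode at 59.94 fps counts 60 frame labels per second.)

10:18:39:11

2227151 ÷ 60 = 37119 full seconds, remainder 11 frames.
37119 s = 10 h 18 min 39 s.
Timecode: 10:18:39:11.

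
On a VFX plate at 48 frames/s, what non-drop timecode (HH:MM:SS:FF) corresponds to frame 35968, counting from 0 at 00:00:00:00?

00:12:29:16

35968 ÷ 48 = 749 full seconds, remainder 16 frames.
749 s = 0 h 12 min 29 s.
Timecode: 00:12:29:16.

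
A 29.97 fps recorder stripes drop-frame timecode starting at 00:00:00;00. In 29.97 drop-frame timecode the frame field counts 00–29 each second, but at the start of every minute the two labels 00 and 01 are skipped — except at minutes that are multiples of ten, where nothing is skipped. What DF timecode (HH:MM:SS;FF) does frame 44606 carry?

Ten DF minutes hold 17982 frames, so frame 44606 lies in block 2 (frames 35964–53945) with 8642 frames into that block.
The block's first minute is 1800 frames and the rest 1798 each; 8642 frames reaches minute 4, so 2 × 18 + 4 × 2 = 44 labels have been skipped so far.
Adding those back, label number 44606 + 44 = 44650 at 30 labels/s is 1488 s + 10 f = 0 h 24 min 48 s frame 10, i.e. 00:24:48;10.

00:24:48;10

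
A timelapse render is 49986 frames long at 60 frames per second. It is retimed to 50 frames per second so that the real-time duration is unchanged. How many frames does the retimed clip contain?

41655 frames

Target frames = source frames × (target rate / source rate) = 49986 × (50)/(60) = 49986 × 5/6 = 41655.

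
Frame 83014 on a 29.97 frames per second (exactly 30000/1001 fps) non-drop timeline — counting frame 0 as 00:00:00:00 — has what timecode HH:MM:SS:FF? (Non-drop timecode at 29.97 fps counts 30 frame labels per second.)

83014 ÷ 30 = 2767 full seconds, remainder 4 frames.
2767 s = 0 h 46 min 7 s.
Timecode: 00:46:07:04.

00:46:07:04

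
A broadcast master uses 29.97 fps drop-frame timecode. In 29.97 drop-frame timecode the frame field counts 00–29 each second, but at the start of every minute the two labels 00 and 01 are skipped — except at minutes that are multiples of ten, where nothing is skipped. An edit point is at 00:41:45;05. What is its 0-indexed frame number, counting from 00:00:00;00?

Complete 10-minute blocks: 4, each 17982 frames → 71928.
Remaining 1 whole minute in the current block: 1800 + 0 × 1798 = 1800 frames.
Within the current minute: 45 × 30 + 5 − 2 = 1353 (labels ;00/;01 skipped at this minute). Total = 71928 + 1800 + 1353 = 75081.

75081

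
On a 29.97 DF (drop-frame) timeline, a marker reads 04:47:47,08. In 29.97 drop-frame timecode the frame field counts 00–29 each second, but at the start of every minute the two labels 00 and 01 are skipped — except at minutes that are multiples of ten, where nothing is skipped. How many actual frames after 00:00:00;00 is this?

517500

As if non-drop at 30 labels/s: (4 × 3600 + 47 × 60 + 47) × 30 + 8 = 518018.
Minute boundaries passed: 287; those not divisible by 10: 287 − 28 = 259; dropped labels = 2 × 259 = 518.
Actual frame index = 518018 − 518 = 517500.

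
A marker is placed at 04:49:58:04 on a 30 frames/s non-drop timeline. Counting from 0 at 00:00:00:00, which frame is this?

frame 521944

Total seconds to the label: (4 × 3600 + 49 × 60 + 58) = 17398.
Frame index = 17398 × 30 + 4 = 521944.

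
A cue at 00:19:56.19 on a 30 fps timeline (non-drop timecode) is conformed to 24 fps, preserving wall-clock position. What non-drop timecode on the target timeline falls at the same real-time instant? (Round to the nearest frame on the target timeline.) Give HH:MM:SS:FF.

00:19:56:15

Source frame index: (0×3600 + 19×60 + 56) × 30 + 19 = 35899.
Real time: 35899 / (30) = 35899/30 s.
Target frame: (35899/30) × (24) = 143596/5 ≈ 28719.200 → 28719.
At 24 labels/s: frame 28719 → 00:19:56:15.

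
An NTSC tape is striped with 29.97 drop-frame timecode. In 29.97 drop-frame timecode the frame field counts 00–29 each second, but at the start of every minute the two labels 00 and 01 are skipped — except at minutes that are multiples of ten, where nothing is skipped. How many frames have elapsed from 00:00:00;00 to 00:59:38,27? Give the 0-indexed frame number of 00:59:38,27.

107259

Complete 10-minute blocks: 5, each 17982 frames → 89910.
Remaining 9 whole minutes in the current block: 1800 + 8 × 1798 = 16184 frames.
Within the current minute: 38 × 30 + 27 − 2 = 1165 (labels ;00/;01 skipped at this minute). Total = 89910 + 16184 + 1165 = 107259.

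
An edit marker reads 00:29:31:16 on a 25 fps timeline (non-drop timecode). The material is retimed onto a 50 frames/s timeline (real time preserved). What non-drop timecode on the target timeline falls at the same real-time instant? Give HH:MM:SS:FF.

Source frame index: (0×3600 + 29×60 + 31) × 25 + 16 = 44291.
Real time: 44291 / (25) = 44291/25 s.
Target frame: (44291/25) × (50) = 88582.
At 50 labels/s: frame 88582 → 00:29:31:32.

00:29:31:32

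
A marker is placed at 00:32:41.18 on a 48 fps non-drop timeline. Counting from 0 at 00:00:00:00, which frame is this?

Total seconds to the label: (0 × 3600 + 32 × 60 + 41) = 1961.
Frame index = 1961 × 48 + 18 = 94146.

94146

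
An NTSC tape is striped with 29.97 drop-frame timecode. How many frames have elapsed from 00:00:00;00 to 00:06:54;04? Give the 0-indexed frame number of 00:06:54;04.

Complete 10-minute blocks: 0, each 17982 frames → 0.
Remaining 6 whole minutes in the current block: 1800 + 5 × 1798 = 10790 frames.
Within the current minute: 54 × 30 + 4 − 2 = 1622 (labels ;00/;01 skipped at this minute). Total = 0 + 10790 + 1622 = 12412.

12412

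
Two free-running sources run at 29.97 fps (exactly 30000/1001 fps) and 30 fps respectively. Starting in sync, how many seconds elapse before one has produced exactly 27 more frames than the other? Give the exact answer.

The gap grows by |30 − 30000/1001| = 30/1001 frames per second.
Time for a 27-frame gap: 27 ÷ (30/1001) = 900.9 s.

900.9 seconds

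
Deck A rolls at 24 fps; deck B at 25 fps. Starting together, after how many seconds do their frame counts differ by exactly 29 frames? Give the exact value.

The gap grows by |25 − 24| = 1 frame per second.
Time for a 29-frame gap: 29 ÷ (1) = 29 s.

29 seconds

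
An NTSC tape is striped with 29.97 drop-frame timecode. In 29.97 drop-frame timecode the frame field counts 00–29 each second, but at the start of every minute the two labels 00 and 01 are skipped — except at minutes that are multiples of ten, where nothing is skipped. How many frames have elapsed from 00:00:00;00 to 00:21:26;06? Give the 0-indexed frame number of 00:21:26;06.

As if non-drop at 30 labels/s: (0 × 3600 + 21 × 60 + 26) × 30 + 6 = 38586.
Minute boundaries passed: 21; those not divisible by 10: 21 − 2 = 19; dropped labels = 2 × 19 = 38.
Actual frame index = 38586 − 38 = 38548.

38548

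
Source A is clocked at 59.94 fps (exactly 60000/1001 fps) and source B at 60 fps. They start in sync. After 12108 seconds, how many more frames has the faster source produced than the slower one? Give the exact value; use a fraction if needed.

A emits 60000/1001 × 12108 = 726480000/1001 frames; B emits 60 × 12108 = 726480.
Difference = 726480/1001 frames (≈ 725.7542); B is ahead of A.

726480/1001 frames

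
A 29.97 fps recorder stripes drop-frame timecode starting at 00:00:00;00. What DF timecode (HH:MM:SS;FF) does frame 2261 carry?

Each 10-minute DF block holds 10 × 60 × 30 − 9 × 2 = 17982 frames. 2261 ÷ 17982 → 0 full blocks, remainder 2261.
Within the partial block the first minute is 1800 frames and each further minute 1798, so 1 further minute boundary passed. Total skipped labels = 18 × 0 + 2 × 1 = 2.
Non-drop label index = 2261 + 2 = 2263; at 30 labels/s that is 00:01:15:13, i.e. DF 00:01:15;13.

00:01:15;13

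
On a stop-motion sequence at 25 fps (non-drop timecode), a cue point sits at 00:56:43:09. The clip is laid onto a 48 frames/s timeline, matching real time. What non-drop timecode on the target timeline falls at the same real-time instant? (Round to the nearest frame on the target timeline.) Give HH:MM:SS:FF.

Source frame index: (0×3600 + 56×60 + 43) × 25 + 9 = 85084.
Real time: 85084 / (25) = 85084/25 s.
Target frame: (85084/25) × (48) = 4084032/25 ≈ 163361.280 → 163361.
At 48 labels/s: frame 163361 → 00:56:43:17.

00:56:43:17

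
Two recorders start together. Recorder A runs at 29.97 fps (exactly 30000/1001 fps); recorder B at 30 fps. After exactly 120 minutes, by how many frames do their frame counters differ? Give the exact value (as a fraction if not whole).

216000/1001 frames

120 min = 7200 s.
A emits 30000/1001 × 7200 = 216000000/1001 frames; B emits 30 × 7200 = 216000.
Difference = 216000/1001 frames (≈ 215.7842); B is ahead of A.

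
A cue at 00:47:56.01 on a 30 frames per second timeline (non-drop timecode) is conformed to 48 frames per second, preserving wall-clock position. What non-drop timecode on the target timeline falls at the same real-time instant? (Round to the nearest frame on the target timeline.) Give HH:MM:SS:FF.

00:47:56:02

Source frame index: (0×3600 + 47×60 + 56) × 30 + 1 = 86281.
Real time: 86281 / (30) = 86281/30 s.
Target frame: (86281/30) × (48) = 690248/5 ≈ 138049.600 → 138050.
At 48 labels/s: frame 138050 → 00:47:56:02.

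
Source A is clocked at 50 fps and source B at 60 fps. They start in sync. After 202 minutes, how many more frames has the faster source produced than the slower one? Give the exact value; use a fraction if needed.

202 min = 12120 s.
A emits 50 × 12120 = 606000 frames; B emits 60 × 12120 = 727200.
Difference = 121200 frames; B is ahead of A.

121200 frames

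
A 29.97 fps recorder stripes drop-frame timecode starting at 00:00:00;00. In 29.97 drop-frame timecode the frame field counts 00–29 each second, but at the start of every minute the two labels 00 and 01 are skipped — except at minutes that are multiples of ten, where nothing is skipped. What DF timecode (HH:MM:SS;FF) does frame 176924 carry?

01:38:23;12

Ten DF minutes hold 17982 frames, so frame 176924 lies in block 9 (frames 161838–179819) with 15086 frames into that block.
The block's first minute is 1800 frames and the rest 1798 each; 15086 frames reaches minute 8, so 9 × 18 + 8 × 2 = 178 labels have been skipped so far.
Adding those back, label number 176924 + 178 = 177102 at 30 labels/s is 5903 s + 12 f = 1 h 38 min 23 s frame 12, i.e. 01:38:23;12.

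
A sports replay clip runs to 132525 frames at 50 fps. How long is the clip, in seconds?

2650.5 seconds

Running time = 132525 / (50) = 2650.5 s.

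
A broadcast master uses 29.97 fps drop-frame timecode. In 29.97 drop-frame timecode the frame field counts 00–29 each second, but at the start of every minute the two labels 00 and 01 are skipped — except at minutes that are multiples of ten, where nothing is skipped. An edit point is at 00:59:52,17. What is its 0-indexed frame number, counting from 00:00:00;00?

107669

Complete 10-minute blocks: 5, each 17982 frames → 89910.
Remaining 9 whole minutes in the current block: 1800 + 8 × 1798 = 16184 frames.
Within the current minute: 52 × 30 + 17 − 2 = 1575 (labels ;00/;01 skipped at this minute). Total = 89910 + 16184 + 1575 = 107669.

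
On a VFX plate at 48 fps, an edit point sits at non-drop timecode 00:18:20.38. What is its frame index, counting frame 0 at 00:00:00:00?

frame 52838

Total seconds to the label: (0 × 3600 + 18 × 60 + 20) = 1100.
Frame index = 1100 × 48 + 38 = 52838.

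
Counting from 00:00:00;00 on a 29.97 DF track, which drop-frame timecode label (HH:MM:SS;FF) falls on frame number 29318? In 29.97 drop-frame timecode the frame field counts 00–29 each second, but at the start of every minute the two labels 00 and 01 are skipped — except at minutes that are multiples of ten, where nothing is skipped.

00:16:18;08

Each 10-minute DF block holds 10 × 60 × 30 − 9 × 2 = 17982 frames. 29318 ÷ 17982 → 1 full block, remainder 11336.
Within the partial block the first minute is 1800 frames and each further minute 1798, so 6 further minute boundaries passed. Total skipped labels = 18 × 1 + 2 × 6 = 30.
Non-drop label index = 29318 + 30 = 29348; at 30 labels/s that is 00:16:18:08, i.e. DF 00:16:18;08.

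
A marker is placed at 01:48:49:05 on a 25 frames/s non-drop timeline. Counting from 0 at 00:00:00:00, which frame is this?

Total seconds to the label: (1 × 3600 + 48 × 60 + 49) = 6529.
Frame index = 6529 × 25 + 5 = 163230.

frame 163230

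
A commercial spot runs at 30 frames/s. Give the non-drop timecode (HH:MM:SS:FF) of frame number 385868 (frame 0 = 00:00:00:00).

03:34:22:08

385868 ÷ 30 = 12862 full seconds, remainder 8 frames.
12862 s = 3 h 34 min 22 s.
Timecode: 03:34:22:08.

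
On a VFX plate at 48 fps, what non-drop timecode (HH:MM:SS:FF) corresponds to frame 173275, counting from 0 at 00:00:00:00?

01:00:09:43

173275 ÷ 48 = 3609 full seconds, remainder 43 frames.
3609 s = 1 h 0 min 9 s.
Timecode: 01:00:09:43.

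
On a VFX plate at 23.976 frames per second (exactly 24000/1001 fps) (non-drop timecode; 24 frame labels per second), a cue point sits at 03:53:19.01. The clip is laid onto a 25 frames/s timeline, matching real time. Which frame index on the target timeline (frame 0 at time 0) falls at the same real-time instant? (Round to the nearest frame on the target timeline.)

Source frame index: (3×3600 + 53×60 + 19) × 24 + 1 = 335977.
Real time: 335977 / (24000/1001) = 336312977/24000 s.
Target frame: (336312977/24000) × (25) = 336312977/960 ≈ 350326.018 → 350326.

frame 350326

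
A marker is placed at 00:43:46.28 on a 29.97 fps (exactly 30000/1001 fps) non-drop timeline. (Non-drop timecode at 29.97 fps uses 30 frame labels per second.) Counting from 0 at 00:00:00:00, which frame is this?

78808

Total seconds to the label: (0 × 3600 + 43 × 60 + 46) = 2626.
Frame index = 2626 × 30 + 28 = 78808.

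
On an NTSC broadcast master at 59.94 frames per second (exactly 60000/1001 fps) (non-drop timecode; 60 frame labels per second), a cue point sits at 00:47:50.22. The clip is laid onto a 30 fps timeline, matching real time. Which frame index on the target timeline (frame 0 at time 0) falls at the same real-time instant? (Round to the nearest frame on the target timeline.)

Source frame index: (0×3600 + 47×60 + 50) × 60 + 22 = 172222.
Real time: 172222 / (60000/1001) = 86197111/30000 s.
Target frame: (86197111/30000) × (30) = 86197111/1000 ≈ 86197.111 → 86197.

frame 86197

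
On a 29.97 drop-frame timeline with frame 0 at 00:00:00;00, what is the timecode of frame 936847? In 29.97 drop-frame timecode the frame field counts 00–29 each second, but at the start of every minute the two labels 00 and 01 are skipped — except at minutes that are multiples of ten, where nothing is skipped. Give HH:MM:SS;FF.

08:40:59;13

Each 10-minute DF block holds 10 × 60 × 30 − 9 × 2 = 17982 frames. 936847 ÷ 17982 → 52 full blocks, remainder 1783.
Within the partial block the first minute is 1800 frames and each further minute 1798, so 0 further minute boundaries passed. Total skipped labels = 18 × 52 + 2 × 0 = 936.
Non-drop label index = 936847 + 936 = 937783; at 30 labels/s that is 08:40:59:13, i.e. DF 08:40:59;13.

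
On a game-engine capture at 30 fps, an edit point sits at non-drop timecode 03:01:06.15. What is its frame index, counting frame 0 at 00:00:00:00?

Total seconds to the label: (3 × 3600 + 1 × 60 + 6) = 10866.
Frame index = 10866 × 30 + 15 = 325995.

325995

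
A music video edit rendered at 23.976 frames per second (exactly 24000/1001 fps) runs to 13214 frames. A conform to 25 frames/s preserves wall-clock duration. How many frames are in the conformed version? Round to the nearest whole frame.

Frames at target rate = 13214 × (25) / (24000/1001) = 6613607/480 ≈ 13778.348.
Nearest whole frame: 13778.

13778 frames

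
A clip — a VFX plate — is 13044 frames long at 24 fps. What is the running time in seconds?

Running time = 13044 / (24) = 543.5 s.

543.5 seconds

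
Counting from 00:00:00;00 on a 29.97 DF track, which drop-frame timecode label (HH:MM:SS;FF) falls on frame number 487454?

Each 10-minute DF block holds 10 × 60 × 30 − 9 × 2 = 17982 frames. 487454 ÷ 17982 → 27 full blocks, remainder 1940.
Within the partial block the first minute is 1800 frames and each further minute 1798, so 1 further minute boundary passed. Total skipped labels = 18 × 27 + 2 × 1 = 488.
Non-drop label index = 487454 + 488 = 487942; at 30 labels/s that is 04:31:04:22, i.e. DF 04:31:04;22.

04:31:04;22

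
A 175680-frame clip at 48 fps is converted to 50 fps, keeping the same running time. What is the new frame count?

183000 frames

Target frames = source frames × (target rate / source rate) = 175680 × (50)/(48) = 175680 × 25/24 = 183000.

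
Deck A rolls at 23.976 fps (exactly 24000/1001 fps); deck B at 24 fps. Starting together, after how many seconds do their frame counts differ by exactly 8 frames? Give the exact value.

The gap grows by |24 − 24000/1001| = 24/1001 frames per second.
Time for a 8-frame gap: 8 ÷ (24/1001) = 1001/3 s.

1001/3 seconds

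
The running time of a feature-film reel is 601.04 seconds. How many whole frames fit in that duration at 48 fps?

Frames = 601.04 × 48 = 721248/25 ≈ 28849.9200.
Complete frames: 28849.

28849 frames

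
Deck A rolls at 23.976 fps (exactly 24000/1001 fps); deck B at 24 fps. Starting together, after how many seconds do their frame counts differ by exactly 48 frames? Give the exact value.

The gap grows by |24 − 24000/1001| = 24/1001 frames per second.
Time for a 48-frame gap: 48 ÷ (24/1001) = 2002 s.

2002 seconds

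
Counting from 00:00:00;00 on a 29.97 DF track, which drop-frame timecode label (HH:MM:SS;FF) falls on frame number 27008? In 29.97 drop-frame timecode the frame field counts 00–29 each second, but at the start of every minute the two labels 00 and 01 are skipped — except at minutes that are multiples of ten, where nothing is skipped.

Ten DF minutes hold 17982 frames, so frame 27008 lies in block 1 (frames 17982–35963) with 9026 frames into that block.
The block's first minute is 1800 frames and the rest 1798 each; 9026 frames reaches minute 5, so 1 × 18 + 5 × 2 = 28 labels have been skipped so far.
Adding those back, label number 27008 + 28 = 27036 at 30 labels/s is 901 s + 6 f = 0 h 15 min 1 s frame 6, i.e. 00:15:01;06.

00:15:01;06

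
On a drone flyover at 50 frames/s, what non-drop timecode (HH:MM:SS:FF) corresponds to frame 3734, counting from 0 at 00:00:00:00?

3734 ÷ 50 = 74 full seconds, remainder 34 frames.
74 s = 0 h 1 min 14 s.
Timecode: 00:01:14:34.

00:01:14:34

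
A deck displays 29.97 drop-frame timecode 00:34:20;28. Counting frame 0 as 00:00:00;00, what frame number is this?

61766

As if non-drop at 30 labels/s: (0 × 3600 + 34 × 60 + 20) × 30 + 28 = 61828.
Minute boundaries passed: 34; those not divisible by 10: 34 − 3 = 31; dropped labels = 2 × 31 = 62.
Actual frame index = 61828 − 62 = 61766.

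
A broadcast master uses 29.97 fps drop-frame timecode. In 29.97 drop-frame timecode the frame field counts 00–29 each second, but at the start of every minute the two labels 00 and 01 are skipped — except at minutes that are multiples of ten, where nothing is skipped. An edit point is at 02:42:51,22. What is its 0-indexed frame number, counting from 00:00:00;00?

292860

Complete 10-minute blocks: 16, each 17982 frames → 287712.
Remaining 2 whole minutes in the current block: 1800 + 1 × 1798 = 3598 frames.
Within the current minute: 51 × 30 + 22 − 2 = 1550 (labels ;00/;01 skipped at this minute). Total = 287712 + 3598 + 1550 = 292860.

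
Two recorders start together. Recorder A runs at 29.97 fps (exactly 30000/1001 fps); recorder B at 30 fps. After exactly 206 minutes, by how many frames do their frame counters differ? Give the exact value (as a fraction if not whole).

370800/1001 frames

206 min = 12360 s.
A emits 30000/1001 × 12360 = 370800000/1001 frames; B emits 30 × 12360 = 370800.
Difference = 370800/1001 frames (≈ 370.4296); B is ahead of A.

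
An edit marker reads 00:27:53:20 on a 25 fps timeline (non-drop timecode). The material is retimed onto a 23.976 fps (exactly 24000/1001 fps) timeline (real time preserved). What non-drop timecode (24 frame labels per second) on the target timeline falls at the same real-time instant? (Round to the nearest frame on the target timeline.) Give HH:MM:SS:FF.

00:27:52:03

Source frame index: (0×3600 + 27×60 + 53) × 25 + 20 = 41845.
Real time: 41845 / (25) = 8369/5 s.
Target frame: (8369/5) × (24000/1001) = 40171200/1001 ≈ 40131.069 → 40131.
At 24 labels/s: frame 40131 → 00:27:52:03.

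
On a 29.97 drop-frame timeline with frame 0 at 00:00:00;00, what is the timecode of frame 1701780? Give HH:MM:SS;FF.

Ten DF minutes hold 17982 frames, so frame 1701780 lies in block 94 (frames 1690308–1708289) with 11472 frames into that block.
The block's first minute is 1800 frames and the rest 1798 each; 11472 frames reaches minute 6, so 94 × 18 + 6 × 2 = 1704 labels have been skipped so far.
Adding those back, label number 1701780 + 1704 = 1703484 at 30 labels/s is 56782 s + 24 f = 15 h 46 min 22 s frame 24, i.e. 15:46:22;24.

15:46:22;24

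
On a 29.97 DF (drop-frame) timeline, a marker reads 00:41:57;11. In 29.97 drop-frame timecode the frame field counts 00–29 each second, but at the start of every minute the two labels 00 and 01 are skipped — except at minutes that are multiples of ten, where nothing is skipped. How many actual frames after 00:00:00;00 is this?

As if non-drop at 30 labels/s: (0 × 3600 + 41 × 60 + 57) × 30 + 11 = 75521.
Minute boundaries passed: 41; those not divisible by 10: 41 − 4 = 37; dropped labels = 2 × 37 = 74.
Actual frame index = 75521 − 74 = 75447.

75447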